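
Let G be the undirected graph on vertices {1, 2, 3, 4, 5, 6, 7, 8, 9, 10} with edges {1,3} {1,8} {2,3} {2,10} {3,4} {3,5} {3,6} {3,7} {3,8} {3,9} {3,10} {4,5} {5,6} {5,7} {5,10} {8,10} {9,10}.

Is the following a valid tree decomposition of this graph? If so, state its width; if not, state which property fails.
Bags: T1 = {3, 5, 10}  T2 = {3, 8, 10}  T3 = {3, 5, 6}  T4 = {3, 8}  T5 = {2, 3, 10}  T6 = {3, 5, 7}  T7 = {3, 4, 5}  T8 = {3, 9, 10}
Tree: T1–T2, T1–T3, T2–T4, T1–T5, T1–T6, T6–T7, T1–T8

No — vertex 1 appears in no bag.

A tree decomposition must satisfy three properties: every vertex lies in some bag; for every edge, both endpoints lie together in some bag; and for every vertex, the bags containing it form a connected subtree. Here vertex 1 appears in no bag, so the decomposition is invalid.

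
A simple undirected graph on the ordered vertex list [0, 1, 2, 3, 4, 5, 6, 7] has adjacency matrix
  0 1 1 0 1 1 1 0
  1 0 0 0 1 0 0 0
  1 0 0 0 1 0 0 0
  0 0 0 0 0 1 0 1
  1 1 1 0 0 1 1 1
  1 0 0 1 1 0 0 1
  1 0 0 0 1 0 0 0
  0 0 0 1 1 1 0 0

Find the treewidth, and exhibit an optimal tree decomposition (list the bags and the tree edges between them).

Treewidth 2.
Bags: B1 = {4, 5, 7}  B2 = {3, 5, 7}  B3 = {0, 4, 5}  B4 = {0, 2, 4}  B5 = {0, 1, 4}  B6 = {0, 4, 6}
Tree: B1–B2, B1–B3, B3–B4, B4–B5, B3–B6

The largest bag has 3 vertices, giving width 2; this decomposition certifies tw(G) ≤ 2. Conversely, {3, 5, 7} is a clique of size 3, and the vertices of any clique must share a bag in every tree decomposition; so some bag has ≥ 3 vertices and tw(G) ≥ 2. Combining the bounds, tw(G) = 2.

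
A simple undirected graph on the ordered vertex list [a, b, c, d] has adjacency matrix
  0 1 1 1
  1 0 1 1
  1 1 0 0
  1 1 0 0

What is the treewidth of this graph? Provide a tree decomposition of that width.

The largest bag has 3 vertices, giving width 2; this decomposition certifies tw(G) ≤ 2. Conversely, {a, b, d} is a clique of size 3, and the vertices of any clique must share a bag in every tree decomposition; so some bag has ≥ 3 vertices and tw(G) ≥ 2. The upper and lower bounds meet at 2, so that is the treewidth.

Treewidth 2.
One such decomposition:
Bags: B1 = {a, b, d}  B2 = {a, b, c}
Tree: B1–B2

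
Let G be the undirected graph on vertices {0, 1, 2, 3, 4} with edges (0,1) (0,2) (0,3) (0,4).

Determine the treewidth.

1

A width-1 tree decomposition is:
Bags: B1 = {0, 4}  B2 = {0, 2}  B3 = {0, 1}  B4 = {0, 3}
Tree: B1–B2, B2–B3, B2–B4
The largest bag has 2 vertices, giving width 1; this decomposition certifies tw(G) ≤ 1. G has an edge, so its treewidth is at least 1. The upper and lower bounds meet at 1, so that is the treewidth.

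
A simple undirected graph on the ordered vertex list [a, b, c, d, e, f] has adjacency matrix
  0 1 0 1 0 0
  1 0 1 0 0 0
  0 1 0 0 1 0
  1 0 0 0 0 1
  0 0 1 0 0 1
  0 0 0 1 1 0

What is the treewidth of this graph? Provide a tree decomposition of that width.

Treewidth 2.
Bags: B1 = {c, e, f}  B2 = {c, d, f}  B3 = {a, c, d}  B4 = {a, b, c}
Tree: B1–B2, B2–B3, B3–B4

Each bag holds 3 vertices, so the decomposition has width 2, which upper-bounds the treewidth. For the lower bound, G contains the cycle c–e–f–d–a–b–c, so G is not a forest; only forests have treewidth ≤ 1, hence tw(G) ≥ 2. The upper and lower bounds meet at 2, so that is the treewidth.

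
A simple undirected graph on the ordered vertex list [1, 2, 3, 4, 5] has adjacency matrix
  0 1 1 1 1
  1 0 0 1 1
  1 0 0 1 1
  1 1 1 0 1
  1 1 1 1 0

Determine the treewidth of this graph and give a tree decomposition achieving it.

Treewidth 3.
One optimal decomposition is:
Bags: B1 = {1, 2, 4, 5}  B2 = {1, 3, 4, 5}
Tree: B1–B2

The largest bag has 4 vertices, giving width 3; this decomposition certifies tw(G) ≤ 3. On the other hand G contains the 4-clique {1, 2, 4, 5}. A clique must lie in a single bag of any decomposition, so no decomposition can have width below 3. Combining the bounds, tw(G) = 3.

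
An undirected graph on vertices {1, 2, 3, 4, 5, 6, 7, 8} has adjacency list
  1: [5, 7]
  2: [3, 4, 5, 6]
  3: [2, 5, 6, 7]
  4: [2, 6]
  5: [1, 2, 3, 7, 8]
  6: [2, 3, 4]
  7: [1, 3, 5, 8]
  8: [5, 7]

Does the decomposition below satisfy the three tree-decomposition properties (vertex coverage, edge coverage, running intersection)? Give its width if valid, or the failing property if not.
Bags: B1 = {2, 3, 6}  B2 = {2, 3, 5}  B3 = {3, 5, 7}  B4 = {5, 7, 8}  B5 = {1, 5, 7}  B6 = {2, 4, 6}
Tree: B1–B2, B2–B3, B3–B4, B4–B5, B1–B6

Every vertex of G appears in some bag (union = {1, 2, 3, 4, 5, 6, 7, 8}); every edge is covered by a bag; and for each vertex v the set of bags containing v is connected in the bag tree. The decomposition is therefore valid. The largest bag has 3 vertices, so the width is 2.

Yes; width 2.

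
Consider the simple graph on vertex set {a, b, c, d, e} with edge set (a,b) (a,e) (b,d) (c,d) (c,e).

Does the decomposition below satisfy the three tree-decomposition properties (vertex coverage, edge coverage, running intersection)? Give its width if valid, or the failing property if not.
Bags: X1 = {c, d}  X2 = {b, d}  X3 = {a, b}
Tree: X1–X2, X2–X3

A tree decomposition must satisfy three properties: every vertex lies in some bag; for every edge, both endpoints lie together in some bag; and for every vertex, the bags containing it form a connected subtree. Here vertex e appears in no bag, so the decomposition is invalid.

No — vertex e appears in no bag.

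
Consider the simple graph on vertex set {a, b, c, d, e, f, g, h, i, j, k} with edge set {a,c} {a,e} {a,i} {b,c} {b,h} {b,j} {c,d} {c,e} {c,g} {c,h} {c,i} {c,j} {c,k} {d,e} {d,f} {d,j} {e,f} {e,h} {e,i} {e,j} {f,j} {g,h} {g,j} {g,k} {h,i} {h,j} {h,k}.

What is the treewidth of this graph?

A width-3 tree decomposition is:
Bags: B1 = {c, e, h, j}  B2 = {c, e, h, i}  B3 = {c, d, e, j}  B4 = {b, c, h, j}  B5 = {a, c, e, i}  B6 = {d, e, f, j}  B7 = {c, g, h, j}  B8 = {c, g, h, k}
Tree: B1–B2, B1–B3, B1–B4, B2–B5, B3–B6, B1–B7, B7–B8
The largest bag has 4 vertices, giving width 3; this decomposition certifies tw(G) ≤ 3. On the other hand G contains the 4-clique {c, d, e, j}. A clique must lie in a single bag of any decomposition, so no decomposition can have width below 3. Hence tw(G) = 3 exactly.

3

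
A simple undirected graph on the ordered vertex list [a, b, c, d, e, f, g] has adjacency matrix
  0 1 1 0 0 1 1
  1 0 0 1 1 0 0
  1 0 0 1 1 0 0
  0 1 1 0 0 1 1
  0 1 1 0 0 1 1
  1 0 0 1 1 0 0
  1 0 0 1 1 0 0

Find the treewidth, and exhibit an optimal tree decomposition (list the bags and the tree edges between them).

The largest bag has 4 vertices, giving width 3; this decomposition certifies tw(G) ≤ 3. For the lower bound: the 4 vertex sets {c,e}, {d,g}, {a}, {b} are disjoint, each induces a connected subgraph, and every pair is joined by at least one edge of G. Contracting each set to a single vertex therefore yields K_{4} as a minor, and since treewidth is minor-monotone, tw(G) ≥ tw(K_{4}) = 3. Therefore the treewidth is 3.

Treewidth 3.
Bags: B1 = {a, c, d, e}  B2 = {a, d, e, g}  B3 = {a, b, d, e}  B4 = {a, d, e, f}
Tree: B1–B2, B2–B3, B3–B4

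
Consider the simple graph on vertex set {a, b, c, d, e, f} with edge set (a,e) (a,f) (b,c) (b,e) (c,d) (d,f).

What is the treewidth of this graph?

A width-2 tree decomposition is:
Bags: B1 = {c, d, f}  B2 = {a, c, f}  B3 = {a, c, e}  B4 = {b, c, e}
Tree: B1–B2, B2–B3, B3–B4
Every bag has size at most 3, so the width is 3 − 1 = 2 and tw(G) ≤ 2. The edges c–d–f–a–e–b–c form a cycle, so G is not a tree and its treewidth is at least 2. Hence tw(G) = 2 exactly.

2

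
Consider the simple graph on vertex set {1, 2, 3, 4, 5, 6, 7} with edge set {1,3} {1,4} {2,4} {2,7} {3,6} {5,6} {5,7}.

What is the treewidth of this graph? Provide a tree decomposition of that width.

Treewidth 2.
One optimal decomposition is:
Bags: B1 = {2, 4, 7}  B2 = {4, 5, 7}  B3 = {4, 5, 6}  B4 = {3, 4, 6}  B5 = {1, 3, 4}
Tree: B1–B2, B2–B3, B3–B4, B4–B5

Every bag has size at most 3, so the width is 3 − 1 = 2 and tw(G) ≤ 2. For the lower bound, G contains the cycle 4–2–7–5–6–3–1–4, so G is not a forest; only forests have treewidth ≤ 1, hence tw(G) ≥ 2. Combining the bounds, tw(G) = 2.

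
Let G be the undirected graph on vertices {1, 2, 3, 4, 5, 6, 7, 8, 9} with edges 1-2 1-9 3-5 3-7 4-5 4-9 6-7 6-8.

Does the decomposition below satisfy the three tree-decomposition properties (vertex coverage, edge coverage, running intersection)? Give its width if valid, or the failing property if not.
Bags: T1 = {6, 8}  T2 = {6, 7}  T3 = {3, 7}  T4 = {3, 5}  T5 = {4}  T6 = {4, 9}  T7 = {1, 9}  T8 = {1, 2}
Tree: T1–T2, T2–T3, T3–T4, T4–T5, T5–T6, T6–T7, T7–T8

No — edge (5,4) lies in no bag.

A tree decomposition must satisfy three properties: every vertex lies in some bag; for every edge, both endpoints lie together in some bag; and for every vertex, the bags containing it form a connected subtree. Here edge (5,4) lies in no bag, so the decomposition is invalid.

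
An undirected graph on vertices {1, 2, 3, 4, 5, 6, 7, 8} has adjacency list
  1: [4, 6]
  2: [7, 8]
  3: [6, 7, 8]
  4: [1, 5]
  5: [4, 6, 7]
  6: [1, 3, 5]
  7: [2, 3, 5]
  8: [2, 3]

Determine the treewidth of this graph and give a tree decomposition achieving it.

The largest bag has 3 vertices, giving width 2; this decomposition certifies tw(G) ≤ 2. The edges 2–8–3–7–2 form a cycle, so G is not a tree and its treewidth is at least 2. Combining the bounds, tw(G) = 2.

Treewidth 2.
One optimal decomposition is:
Bags: B1 = {2, 7, 8}  B2 = {3, 7, 8}  B3 = {3, 5, 7}  B4 = {3, 5, 6}  B5 = {4, 5, 6}  B6 = {1, 4, 6}
Tree: B1–B2, B2–B3, B3–B4, B4–B5, B5–B6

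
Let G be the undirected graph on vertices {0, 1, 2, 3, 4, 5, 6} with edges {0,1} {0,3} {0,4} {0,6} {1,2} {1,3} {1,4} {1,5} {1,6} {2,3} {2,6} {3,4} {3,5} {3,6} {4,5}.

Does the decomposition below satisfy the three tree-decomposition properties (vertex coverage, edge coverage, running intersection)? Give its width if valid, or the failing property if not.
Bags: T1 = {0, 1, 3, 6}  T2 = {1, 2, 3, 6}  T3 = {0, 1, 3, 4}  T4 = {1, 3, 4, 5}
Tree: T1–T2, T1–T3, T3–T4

Every vertex of G appears in some bag (union = {0, 1, 2, 3, 4, 5, 6}); every edge is covered by a bag; and for each vertex v the set of bags containing v is connected in the bag tree. The decomposition is therefore valid. The largest bag has 4 vertices, so the width is 3.

Yes; width 3.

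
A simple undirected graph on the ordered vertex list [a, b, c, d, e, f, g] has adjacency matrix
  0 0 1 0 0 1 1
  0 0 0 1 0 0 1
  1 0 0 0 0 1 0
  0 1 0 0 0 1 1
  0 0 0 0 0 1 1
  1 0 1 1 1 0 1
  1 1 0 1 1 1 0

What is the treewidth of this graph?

2

A width-2 tree decomposition is:
Bags: B1 = {a, f, g}  B2 = {d, f, g}  B3 = {b, d, g}  B4 = {a, c, f}  B5 = {e, f, g}
Tree: B1–B2, B2–B3, B1–B4, B1–B5
Each bag holds 3 vertices, so the decomposition has width 2, which upper-bounds the treewidth. For the lower bound, the 3 vertices {d, f, g} are pairwise adjacent, and any tree decomposition puts a clique entirely inside one bag — forcing width ≥ 2. The upper and lower bounds meet at 2, so that is the treewidth.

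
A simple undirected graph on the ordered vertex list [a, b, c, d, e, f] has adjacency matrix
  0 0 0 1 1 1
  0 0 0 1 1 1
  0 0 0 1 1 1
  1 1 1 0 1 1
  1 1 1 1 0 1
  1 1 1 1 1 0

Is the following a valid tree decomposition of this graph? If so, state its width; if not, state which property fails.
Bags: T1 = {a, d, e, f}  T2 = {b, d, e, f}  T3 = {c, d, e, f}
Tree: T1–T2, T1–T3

Yes; width 3.

Checking the three conditions: (i) the bags cover all of {a, b, c, d, e, f}; (ii) for each edge, some bag contains both endpoints; (iii) the bags containing any fixed vertex form a subtree. All hold, so the decomposition is valid with width 4 − 1 = 3.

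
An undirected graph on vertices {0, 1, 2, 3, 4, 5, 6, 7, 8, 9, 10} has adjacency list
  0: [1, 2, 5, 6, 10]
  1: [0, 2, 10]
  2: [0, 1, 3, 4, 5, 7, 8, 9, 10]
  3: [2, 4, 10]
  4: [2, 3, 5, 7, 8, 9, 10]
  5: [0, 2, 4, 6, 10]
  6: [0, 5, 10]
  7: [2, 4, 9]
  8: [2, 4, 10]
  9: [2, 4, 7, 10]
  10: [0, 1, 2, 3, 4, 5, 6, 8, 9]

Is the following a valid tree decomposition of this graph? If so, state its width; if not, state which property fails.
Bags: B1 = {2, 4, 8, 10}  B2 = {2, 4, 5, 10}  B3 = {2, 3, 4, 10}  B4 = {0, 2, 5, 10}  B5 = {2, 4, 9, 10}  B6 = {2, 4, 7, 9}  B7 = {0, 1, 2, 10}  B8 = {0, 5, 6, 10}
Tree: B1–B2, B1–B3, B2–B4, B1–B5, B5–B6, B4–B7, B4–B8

Every vertex of G appears in some bag (union = {0, 1, 2, 3, 4, 5, 6, 7, 8, 9, 10}); every edge is covered by a bag; and for each vertex v the set of bags containing v is connected in the bag tree. The decomposition is therefore valid. The largest bag has 4 vertices, so the width is 3.

Yes; width 3.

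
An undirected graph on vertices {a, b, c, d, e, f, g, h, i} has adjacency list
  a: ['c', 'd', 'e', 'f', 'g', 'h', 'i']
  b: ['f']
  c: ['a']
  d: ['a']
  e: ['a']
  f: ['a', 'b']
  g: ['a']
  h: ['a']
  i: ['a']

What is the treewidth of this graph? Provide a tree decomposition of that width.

Every bag has size at most 2, so the width is 2 − 1 = 1 and tw(G) ≤ 1. G has an edge, so its treewidth is at least 1. Combining the bounds, tw(G) = 1.

Treewidth 1.
One such decomposition:
Bags: B1 = {a, e}  B2 = {a, f}  B3 = {a, g}  B4 = {a, h}  B5 = {a, c}  B6 = {a, i}  B7 = {a, d}  B8 = {b, f}
Tree: B1–B2, B2–B3, B3–B4, B4–B5, B2–B6, B6–B7, B2–B8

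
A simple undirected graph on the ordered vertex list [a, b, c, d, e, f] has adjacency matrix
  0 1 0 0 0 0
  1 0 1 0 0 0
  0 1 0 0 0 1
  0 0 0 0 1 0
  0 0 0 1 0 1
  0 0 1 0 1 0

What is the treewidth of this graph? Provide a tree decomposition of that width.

Treewidth 1.
Bags: B1 = {d, e}  B2 = {e, f}  B3 = {c, f}  B4 = {b, c}  B5 = {a, b}
Tree: B1–B2, B2–B3, B3–B4, B4–B5

Every bag has size at most 2, so the width is 2 − 1 = 1 and tw(G) ≤ 1. G has an edge, so its treewidth is at least 1. Therefore the treewidth is 1.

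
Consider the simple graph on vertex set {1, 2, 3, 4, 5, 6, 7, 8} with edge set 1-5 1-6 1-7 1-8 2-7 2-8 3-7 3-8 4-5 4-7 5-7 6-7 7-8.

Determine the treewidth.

2

A width-2 tree decomposition is:
Bags: B1 = {1, 6, 7}  B2 = {1, 7, 8}  B3 = {3, 7, 8}  B4 = {2, 7, 8}  B5 = {1, 5, 7}  B6 = {4, 5, 7}
Tree: B1–B2, B2–B3, B2–B4, B1–B5, B5–B6
The largest bag has 3 vertices, giving width 2; this decomposition certifies tw(G) ≤ 2. Conversely, {1, 7, 8} is a clique of size 3, and the vertices of any clique must share a bag in every tree decomposition; so some bag has ≥ 3 vertices and tw(G) ≥ 2. The upper and lower bounds meet at 2, so that is the treewidth.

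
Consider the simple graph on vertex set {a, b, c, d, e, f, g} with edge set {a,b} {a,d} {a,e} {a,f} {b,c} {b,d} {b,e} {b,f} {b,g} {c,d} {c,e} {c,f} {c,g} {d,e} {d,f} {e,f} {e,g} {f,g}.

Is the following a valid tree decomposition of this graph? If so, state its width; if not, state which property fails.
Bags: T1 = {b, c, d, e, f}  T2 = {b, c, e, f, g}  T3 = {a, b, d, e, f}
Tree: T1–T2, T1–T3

Checking the three conditions: (i) the bags cover all of {a, b, c, d, e, f, g}; (ii) for each edge, some bag contains both endpoints; (iii) the bags containing any fixed vertex form a subtree. All hold, so the decomposition is valid with width 5 − 1 = 4.

Yes; width 4.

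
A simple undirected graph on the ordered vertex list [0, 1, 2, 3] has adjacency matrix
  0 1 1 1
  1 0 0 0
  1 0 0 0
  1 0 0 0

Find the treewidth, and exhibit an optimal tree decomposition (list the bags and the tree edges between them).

Every bag has size at most 2, so the width is 2 − 1 = 1 and tw(G) ≤ 1. Since G has at least one edge (e.g. 2–0), it is not an edgeless graph, so tw(G) ≥ 1. Combining the bounds, tw(G) = 1.

Treewidth 1.
Bags: B1 = {0, 2}  B2 = {0, 1}  B3 = {0, 3}
Tree: B1–B2, B2–B3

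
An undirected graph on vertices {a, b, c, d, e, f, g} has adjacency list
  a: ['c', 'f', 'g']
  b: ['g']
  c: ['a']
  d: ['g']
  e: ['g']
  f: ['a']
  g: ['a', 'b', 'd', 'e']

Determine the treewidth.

A width-1 tree decomposition is:
Bags: B1 = {a, g}  B2 = {a, c}  B3 = {d, g}  B4 = {a, f}  B5 = {b, g}  B6 = {e, g}
Tree: B1–B2, B1–B3, B1–B4, B1–B5, B3–B6
Every bag has size at most 2, so the width is 2 − 1 = 1 and tw(G) ≤ 1. Since G has at least one edge (e.g. a–g), it is not an edgeless graph, so tw(G) ≥ 1. Therefore the treewidth is 1.

1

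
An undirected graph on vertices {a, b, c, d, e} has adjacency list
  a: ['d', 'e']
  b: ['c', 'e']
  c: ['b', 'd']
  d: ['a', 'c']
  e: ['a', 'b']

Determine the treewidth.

A width-2 tree decomposition is:
Bags: B1 = {a, b, e}  B2 = {a, b, d}  B3 = {b, c, d}
Tree: B1–B2, B2–B3
Each bag holds 3 vertices, so the decomposition has width 2, which upper-bounds the treewidth. For the lower bound, G contains the cycle b–e–a–d–c–b, so G is not a forest; only forests have treewidth ≤ 1, hence tw(G) ≥ 2. Combining the bounds, tw(G) = 2.

2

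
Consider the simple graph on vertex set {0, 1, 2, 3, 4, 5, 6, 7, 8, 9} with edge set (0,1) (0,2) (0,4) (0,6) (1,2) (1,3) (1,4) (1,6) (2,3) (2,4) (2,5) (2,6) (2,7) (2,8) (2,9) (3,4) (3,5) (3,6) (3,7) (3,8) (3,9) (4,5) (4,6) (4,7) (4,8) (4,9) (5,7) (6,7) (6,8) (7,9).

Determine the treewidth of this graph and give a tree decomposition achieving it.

Treewidth 4.
One such decomposition:
Bags: B1 = {2, 3, 4, 6, 7}  B2 = {1, 2, 3, 4, 6}  B3 = {2, 3, 4, 5, 7}  B4 = {0, 1, 2, 4, 6}  B5 = {2, 3, 4, 6, 8}  B6 = {2, 3, 4, 7, 9}
Tree: B1–B2, B1–B3, B2–B4, B2–B5, B1–B6

The largest bag has 5 vertices, giving width 4; this decomposition certifies tw(G) ≤ 4. Conversely, {0, 1, 2, 4, 6} is a clique of size 5, and the vertices of any clique must share a bag in every tree decomposition; so some bag has ≥ 5 vertices and tw(G) ≥ 4. Hence tw(G) = 4 exactly.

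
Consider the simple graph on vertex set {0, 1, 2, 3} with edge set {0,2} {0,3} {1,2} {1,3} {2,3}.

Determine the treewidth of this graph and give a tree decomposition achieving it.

Treewidth 2.
One optimal decomposition is:
Bags: B1 = {1, 2, 3}  B2 = {0, 2, 3}
Tree: B1–B2

Every bag has size at most 3, so the width is 3 − 1 = 2 and tw(G) ≤ 2. On the other hand G contains the 3-clique {0, 2, 3}. A clique must lie in a single bag of any decomposition, so no decomposition can have width below 2. Hence tw(G) = 2 exactly.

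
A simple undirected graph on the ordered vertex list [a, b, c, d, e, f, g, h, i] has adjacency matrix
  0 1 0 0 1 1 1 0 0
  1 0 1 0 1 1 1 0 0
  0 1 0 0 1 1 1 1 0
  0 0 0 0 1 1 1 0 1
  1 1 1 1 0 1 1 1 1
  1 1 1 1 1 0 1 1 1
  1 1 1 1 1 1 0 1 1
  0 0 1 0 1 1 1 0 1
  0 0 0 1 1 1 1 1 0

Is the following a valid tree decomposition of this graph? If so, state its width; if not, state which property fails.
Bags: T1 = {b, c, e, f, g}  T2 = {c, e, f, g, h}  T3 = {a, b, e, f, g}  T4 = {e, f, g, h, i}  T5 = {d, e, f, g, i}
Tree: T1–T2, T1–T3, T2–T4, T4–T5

Yes; width 4.

Checking the three conditions: (i) the bags cover all of {a, b, c, d, e, f, g, h, i}; (ii) for each edge, some bag contains both endpoints; (iii) the bags containing any fixed vertex form a subtree. All hold, so the decomposition is valid with width 5 − 1 = 4.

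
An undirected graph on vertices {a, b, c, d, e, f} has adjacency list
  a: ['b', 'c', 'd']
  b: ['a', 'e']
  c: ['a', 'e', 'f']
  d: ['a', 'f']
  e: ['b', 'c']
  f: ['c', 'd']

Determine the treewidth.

2

A width-2 tree decomposition is:
Bags: B1 = {a, d, f}  B2 = {a, c, f}  B3 = {a, b, c}  B4 = {b, c, e}
Tree: B1–B2, B2–B3, B3–B4
Every bag has size at most 3, so the width is 3 − 1 = 2 and tw(G) ≤ 2. Since d–f–c–a–d is a cycle in G, G is not acyclic. Forests are exactly the graphs of treewidth ≤ 1, so tw(G) ≥ 2. Combining the bounds, tw(G) = 2.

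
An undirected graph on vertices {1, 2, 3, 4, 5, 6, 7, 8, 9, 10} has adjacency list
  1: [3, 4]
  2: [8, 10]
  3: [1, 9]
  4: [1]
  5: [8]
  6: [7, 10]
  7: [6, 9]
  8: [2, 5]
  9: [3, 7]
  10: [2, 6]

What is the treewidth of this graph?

A width-1 tree decomposition is:
Bags: B1 = {1, 4}  B2 = {1, 3}  B3 = {3, 9}  B4 = {7, 9}  B5 = {6, 7}  B6 = {6, 10}  B7 = {2, 10}  B8 = {2, 8}  B9 = {5, 8}
Tree: B1–B2, B2–B3, B3–B4, B4–B5, B5–B6, B6–B7, B7–B8, B8–B9
Each bag holds 2 vertices, so the decomposition has width 1, which upper-bounds the treewidth. Any graph with an edge has treewidth ≥ 1, and G has the edge 4–1. The upper and lower bounds meet at 1, so that is the treewidth.

1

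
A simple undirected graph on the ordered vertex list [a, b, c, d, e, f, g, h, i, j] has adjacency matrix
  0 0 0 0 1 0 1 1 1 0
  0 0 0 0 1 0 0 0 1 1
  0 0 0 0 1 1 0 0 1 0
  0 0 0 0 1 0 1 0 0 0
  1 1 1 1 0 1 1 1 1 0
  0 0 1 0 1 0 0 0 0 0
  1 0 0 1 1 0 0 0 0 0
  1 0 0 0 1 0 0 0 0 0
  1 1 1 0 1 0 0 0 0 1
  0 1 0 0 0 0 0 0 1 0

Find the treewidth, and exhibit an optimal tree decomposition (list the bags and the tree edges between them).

Treewidth 2.
Bags: B1 = {a, e, i}  B2 = {a, e, h}  B3 = {a, e, g}  B4 = {d, e, g}  B5 = {c, e, i}  B6 = {b, e, i}  B7 = {b, i, j}  B8 = {c, e, f}
Tree: B1–B2, B1–B3, B3–B4, B1–B5, B1–B6, B6–B7, B5–B8

Every bag has size at most 3, so the width is 3 − 1 = 2 and tw(G) ≤ 2. For the lower bound, the 3 vertices {b, i, j} are pairwise adjacent, and any tree decomposition puts a clique entirely inside one bag — forcing width ≥ 2. Combining the bounds, tw(G) = 2.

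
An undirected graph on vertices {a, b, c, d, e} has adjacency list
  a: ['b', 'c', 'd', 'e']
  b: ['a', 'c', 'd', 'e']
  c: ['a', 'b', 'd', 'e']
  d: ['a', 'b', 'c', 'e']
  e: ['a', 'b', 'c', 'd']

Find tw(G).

A width-4 tree decomposition is:
Bags: B1 = {a, b, c, d, e}
Tree: (single bag)
With just one bag of size 5, the width is 5 − 1 = 4, so tw(G) ≤ 4. On the other hand G contains the 5-clique {a, b, c, d, e}. A clique must lie in a single bag of any decomposition, so no decomposition can have width below 4. Therefore the treewidth is 4.

4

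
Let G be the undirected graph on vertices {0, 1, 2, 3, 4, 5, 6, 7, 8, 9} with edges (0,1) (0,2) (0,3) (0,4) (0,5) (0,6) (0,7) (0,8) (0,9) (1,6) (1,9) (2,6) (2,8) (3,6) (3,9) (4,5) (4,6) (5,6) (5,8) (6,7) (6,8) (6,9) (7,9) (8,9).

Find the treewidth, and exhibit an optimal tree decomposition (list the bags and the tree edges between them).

The largest bag has 4 vertices, giving width 3; this decomposition certifies tw(G) ≤ 3. Conversely, {0, 6, 8, 9} is a clique of size 4, and the vertices of any clique must share a bag in every tree decomposition; so some bag has ≥ 4 vertices and tw(G) ≥ 3. Hence tw(G) = 3 exactly.

Treewidth 3.
One such decomposition:
Bags: B1 = {0, 5, 6, 8}  B2 = {0, 6, 8, 9}  B3 = {0, 3, 6, 9}  B4 = {0, 4, 5, 6}  B5 = {0, 6, 7, 9}  B6 = {0, 2, 6, 8}  B7 = {0, 1, 6, 9}
Tree: B1–B2, B2–B3, B1–B4, B3–B5, B1–B6, B2–B7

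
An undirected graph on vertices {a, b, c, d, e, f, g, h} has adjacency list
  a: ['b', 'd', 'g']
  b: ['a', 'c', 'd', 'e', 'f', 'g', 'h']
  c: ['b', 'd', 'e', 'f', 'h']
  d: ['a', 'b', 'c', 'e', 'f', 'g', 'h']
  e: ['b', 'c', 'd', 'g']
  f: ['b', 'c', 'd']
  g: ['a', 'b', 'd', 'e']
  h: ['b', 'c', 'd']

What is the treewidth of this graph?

3

A width-3 tree decomposition is:
Bags: B1 = {b, c, d, h}  B2 = {b, c, d, e}  B3 = {b, c, d, f}  B4 = {b, d, e, g}  B5 = {a, b, d, g}
Tree: B1–B2, B2–B3, B2–B4, B4–B5
Each bag holds 4 vertices, so the decomposition has width 3, which upper-bounds the treewidth. On the other hand G contains the 4-clique {b, d, e, g}. A clique must lie in a single bag of any decomposition, so no decomposition can have width below 3. Hence tw(G) = 3 exactly.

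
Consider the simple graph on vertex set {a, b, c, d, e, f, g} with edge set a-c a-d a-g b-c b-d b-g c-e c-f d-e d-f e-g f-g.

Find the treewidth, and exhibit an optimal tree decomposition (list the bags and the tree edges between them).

The largest bag has 4 vertices, giving width 3; this decomposition certifies tw(G) ≤ 3. For the lower bound: the 4 vertex sets {b,d}, {e,g}, {c}, {a} are disjoint, each induces a connected subgraph, and every pair is joined by at least one edge of G. Contracting each set to a single vertex therefore yields K_{4} as a minor, and since treewidth is minor-monotone, tw(G) ≥ tw(K_{4}) = 3. The upper and lower bounds meet at 3, so that is the treewidth.

Treewidth 3.
Bags: B1 = {b, c, d, g}  B2 = {c, d, e, g}  B3 = {a, c, d, g}  B4 = {c, d, f, g}
Tree: B1–B2, B2–B3, B3–B4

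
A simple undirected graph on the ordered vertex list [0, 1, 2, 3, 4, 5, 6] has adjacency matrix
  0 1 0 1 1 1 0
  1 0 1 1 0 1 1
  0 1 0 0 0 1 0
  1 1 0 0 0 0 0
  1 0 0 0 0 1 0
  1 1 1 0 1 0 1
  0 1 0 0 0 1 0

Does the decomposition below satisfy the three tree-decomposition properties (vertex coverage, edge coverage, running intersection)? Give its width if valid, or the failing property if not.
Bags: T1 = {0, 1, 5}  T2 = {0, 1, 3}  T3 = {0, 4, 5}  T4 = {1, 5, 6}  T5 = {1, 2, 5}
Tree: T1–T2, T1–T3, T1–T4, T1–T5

Every vertex of G appears in some bag (union = {0, 1, 2, 3, 4, 5, 6}); every edge is covered by a bag; and for each vertex v the set of bags containing v is connected in the bag tree. The decomposition is therefore valid. The largest bag has 3 vertices, so the width is 2.

Yes; width 2.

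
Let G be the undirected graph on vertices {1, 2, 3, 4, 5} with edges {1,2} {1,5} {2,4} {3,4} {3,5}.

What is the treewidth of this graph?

A width-2 tree decomposition is:
Bags: B1 = {3, 4, 5}  B2 = {1, 4, 5}  B3 = {1, 2, 4}
Tree: B1–B2, B2–B3
The largest bag has 3 vertices, giving width 2; this decomposition certifies tw(G) ≤ 2. Since 4–3–5–1–2–4 is a cycle in G, G is not acyclic. Forests are exactly the graphs of treewidth ≤ 1, so tw(G) ≥ 2. Combining the bounds, tw(G) = 2.

2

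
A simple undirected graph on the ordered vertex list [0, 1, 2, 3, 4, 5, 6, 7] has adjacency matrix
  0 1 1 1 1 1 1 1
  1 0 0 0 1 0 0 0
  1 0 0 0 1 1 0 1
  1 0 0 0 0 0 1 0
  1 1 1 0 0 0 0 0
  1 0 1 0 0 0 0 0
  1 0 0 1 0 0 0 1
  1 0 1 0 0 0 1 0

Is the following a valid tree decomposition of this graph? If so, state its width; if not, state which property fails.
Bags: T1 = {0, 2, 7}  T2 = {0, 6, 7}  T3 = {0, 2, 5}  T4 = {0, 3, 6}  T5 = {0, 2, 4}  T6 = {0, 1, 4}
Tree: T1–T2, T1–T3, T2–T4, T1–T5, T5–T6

Vertex coverage: the bags together contain {0, 1, 2, 3, 4, 5, 6, 7}, the full vertex set. Edge coverage: each edge of G has both endpoints in at least one bag. Running intersection: for every vertex, the bags containing it form a connected subtree. All three properties hold, so this is a valid tree decomposition of width max|bag| − 1 = 2, and hence tw(G) ≤ 2.

Yes; width 2.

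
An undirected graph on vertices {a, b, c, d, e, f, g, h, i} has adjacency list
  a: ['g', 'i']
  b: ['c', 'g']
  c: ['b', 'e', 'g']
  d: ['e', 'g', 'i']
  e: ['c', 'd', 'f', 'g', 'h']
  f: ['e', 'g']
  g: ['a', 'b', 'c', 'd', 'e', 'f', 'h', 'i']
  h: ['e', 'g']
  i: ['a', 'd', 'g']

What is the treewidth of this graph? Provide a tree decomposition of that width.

Each bag holds 3 vertices, so the decomposition has width 2, which upper-bounds the treewidth. Conversely, {d, e, g} is a clique of size 3, and the vertices of any clique must share a bag in every tree decomposition; so some bag has ≥ 3 vertices and tw(G) ≥ 2. Hence tw(G) = 2 exactly.

Treewidth 2.
One such decomposition:
Bags: B1 = {c, e, g}  B2 = {e, f, g}  B3 = {d, e, g}  B4 = {e, g, h}  B5 = {d, g, i}  B6 = {a, g, i}  B7 = {b, c, g}
Tree: B1–B2, B1–B3, B2–B4, B3–B5, B5–B6, B1–B7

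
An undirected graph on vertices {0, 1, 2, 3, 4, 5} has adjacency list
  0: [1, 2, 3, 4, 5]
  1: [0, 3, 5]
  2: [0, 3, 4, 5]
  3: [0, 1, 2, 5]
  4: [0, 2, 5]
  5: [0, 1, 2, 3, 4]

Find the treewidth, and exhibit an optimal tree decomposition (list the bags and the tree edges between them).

Every bag has size at most 4, so the width is 4 − 1 = 3 and tw(G) ≤ 3. For the lower bound, the 4 vertices {0, 1, 3, 5} are pairwise adjacent, and any tree decomposition puts a clique entirely inside one bag — forcing width ≥ 3. Therefore the treewidth is 3.

Treewidth 3.
One optimal decomposition is:
Bags: B1 = {0, 2, 4, 5}  B2 = {0, 2, 3, 5}  B3 = {0, 1, 3, 5}
Tree: B1–B2, B2–B3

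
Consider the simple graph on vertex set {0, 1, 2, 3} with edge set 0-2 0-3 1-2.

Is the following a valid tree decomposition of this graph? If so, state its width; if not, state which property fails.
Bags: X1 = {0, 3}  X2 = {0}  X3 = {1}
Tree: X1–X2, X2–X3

A tree decomposition must satisfy three properties: every vertex lies in some bag; for every edge, both endpoints lie together in some bag; and for every vertex, the bags containing it form a connected subtree. Here vertex 2 appears in no bag, so the decomposition is invalid.

No — vertex 2 appears in no bag.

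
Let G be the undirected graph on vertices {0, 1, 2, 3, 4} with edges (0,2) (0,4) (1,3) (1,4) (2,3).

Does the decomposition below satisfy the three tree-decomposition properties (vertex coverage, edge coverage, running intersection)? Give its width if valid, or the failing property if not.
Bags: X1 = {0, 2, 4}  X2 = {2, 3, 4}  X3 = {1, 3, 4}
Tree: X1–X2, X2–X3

Yes; width 2.

Checking the three conditions: (i) the bags cover all of {0, 1, 2, 3, 4}; (ii) for each edge, some bag contains both endpoints; (iii) the bags containing any fixed vertex form a subtree. All hold, so the decomposition is valid with width 3 − 1 = 2.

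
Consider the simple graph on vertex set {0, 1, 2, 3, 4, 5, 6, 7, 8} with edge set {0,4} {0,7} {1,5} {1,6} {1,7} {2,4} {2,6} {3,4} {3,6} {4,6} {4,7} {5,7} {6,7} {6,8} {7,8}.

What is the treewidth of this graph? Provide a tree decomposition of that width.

Treewidth 2.
One such decomposition:
Bags: B1 = {4, 6, 7}  B2 = {1, 6, 7}  B3 = {3, 4, 6}  B4 = {1, 5, 7}  B5 = {0, 4, 7}  B6 = {6, 7, 8}  B7 = {2, 4, 6}
Tree: B1–B2, B1–B3, B2–B4, B1–B5, B1–B6, B3–B7

The largest bag has 3 vertices, giving width 2; this decomposition certifies tw(G) ≤ 2. On the other hand G contains the 3-clique {0, 4, 7}. A clique must lie in a single bag of any decomposition, so no decomposition can have width below 2. The upper and lower bounds meet at 2, so that is the treewidth.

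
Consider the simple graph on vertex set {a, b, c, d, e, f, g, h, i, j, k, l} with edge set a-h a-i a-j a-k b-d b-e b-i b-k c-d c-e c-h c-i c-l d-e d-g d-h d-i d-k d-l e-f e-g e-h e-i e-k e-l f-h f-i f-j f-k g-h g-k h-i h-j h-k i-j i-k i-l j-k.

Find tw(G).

A width-4 tree decomposition is:
Bags: B1 = {d, e, h, i, k}  B2 = {e, f, h, i, k}  B3 = {b, d, e, i, k}  B4 = {f, h, i, j, k}  B5 = {c, d, e, h, i}  B6 = {a, h, i, j, k}  B7 = {c, d, e, i, l}  B8 = {d, e, g, h, k}
Tree: B1–B2, B1–B3, B2–B4, B1–B5, B4–B6, B5–B7, B1–B8
Each bag holds 5 vertices, so the decomposition has width 4, which upper-bounds the treewidth. On the other hand G contains the 5-clique {d, e, g, h, k}. A clique must lie in a single bag of any decomposition, so no decomposition can have width below 4. Therefore the treewidth is 4.

4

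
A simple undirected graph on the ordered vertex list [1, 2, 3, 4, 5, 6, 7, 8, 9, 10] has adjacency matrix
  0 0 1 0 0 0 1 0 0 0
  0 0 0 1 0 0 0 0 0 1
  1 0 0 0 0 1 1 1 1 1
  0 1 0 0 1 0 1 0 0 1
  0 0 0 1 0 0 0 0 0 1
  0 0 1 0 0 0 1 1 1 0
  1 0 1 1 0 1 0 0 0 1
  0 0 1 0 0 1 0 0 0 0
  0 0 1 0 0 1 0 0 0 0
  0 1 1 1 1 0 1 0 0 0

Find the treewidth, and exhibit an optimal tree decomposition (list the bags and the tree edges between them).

Treewidth 2.
One optimal decomposition is:
Bags: B1 = {4, 7, 10}  B2 = {3, 7, 10}  B3 = {1, 3, 7}  B4 = {3, 6, 7}  B5 = {2, 4, 10}  B6 = {4, 5, 10}  B7 = {3, 6, 9}  B8 = {3, 6, 8}
Tree: B1–B2, B2–B3, B3–B4, B1–B5, B5–B6, B4–B7, B7–B8

The largest bag has 3 vertices, giving width 2; this decomposition certifies tw(G) ≤ 2. On the other hand G contains the 3-clique {2, 4, 10}. A clique must lie in a single bag of any decomposition, so no decomposition can have width below 2. Hence tw(G) = 2 exactly.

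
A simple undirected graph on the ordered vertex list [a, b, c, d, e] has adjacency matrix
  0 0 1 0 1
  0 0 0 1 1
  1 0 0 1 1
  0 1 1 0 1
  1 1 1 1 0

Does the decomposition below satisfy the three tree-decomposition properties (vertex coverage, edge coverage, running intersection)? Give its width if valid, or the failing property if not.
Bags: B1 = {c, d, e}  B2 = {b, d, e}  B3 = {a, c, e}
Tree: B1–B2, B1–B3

Yes; width 2.

Vertex coverage: the bags together contain {a, b, c, d, e}, the full vertex set. Edge coverage: each edge of G has both endpoints in at least one bag. Running intersection: for every vertex, the bags containing it form a connected subtree. All three properties hold, so this is a valid tree decomposition of width max|bag| − 1 = 2, and hence tw(G) ≤ 2.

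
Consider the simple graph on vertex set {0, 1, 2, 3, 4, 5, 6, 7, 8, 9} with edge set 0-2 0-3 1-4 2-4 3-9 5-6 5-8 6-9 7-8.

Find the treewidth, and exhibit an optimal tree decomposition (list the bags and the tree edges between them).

The largest bag has 2 vertices, giving width 1; this decomposition certifies tw(G) ≤ 1. Any graph with an edge has treewidth ≥ 1, and G has the edge 7–8. The upper and lower bounds meet at 1, so that is the treewidth.

Treewidth 1.
Bags: B1 = {7, 8}  B2 = {5, 8}  B3 = {5, 6}  B4 = {6, 9}  B5 = {3, 9}  B6 = {0, 3}  B7 = {0, 2}  B8 = {2, 4}  B9 = {1, 4}
Tree: B1–B2, B2–B3, B3–B4, B4–B5, B5–B6, B6–B7, B7–B8, B8–B9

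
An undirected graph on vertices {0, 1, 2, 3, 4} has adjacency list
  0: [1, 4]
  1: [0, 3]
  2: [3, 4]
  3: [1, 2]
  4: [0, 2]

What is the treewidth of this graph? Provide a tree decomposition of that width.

Treewidth 2.
One such decomposition:
Bags: B1 = {0, 1, 4}  B2 = {1, 2, 4}  B3 = {1, 2, 3}
Tree: B1–B2, B2–B3

Every bag has size at most 3, so the width is 3 − 1 = 2 and tw(G) ≤ 2. Since 1–0–4–2–3–1 is a cycle in G, G is not acyclic. Forests are exactly the graphs of treewidth ≤ 1, so tw(G) ≥ 2. Hence tw(G) = 2 exactly.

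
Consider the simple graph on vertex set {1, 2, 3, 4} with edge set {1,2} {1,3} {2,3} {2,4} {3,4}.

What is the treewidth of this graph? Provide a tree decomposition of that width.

Every bag has size at most 3, so the width is 3 − 1 = 2 and tw(G) ≤ 2. For the lower bound, the 3 vertices {1, 2, 3} are pairwise adjacent, and any tree decomposition puts a clique entirely inside one bag — forcing width ≥ 2. Hence tw(G) = 2 exactly.

Treewidth 2.
One optimal decomposition is:
Bags: B1 = {2, 3, 4}  B2 = {1, 2, 3}
Tree: B1–B2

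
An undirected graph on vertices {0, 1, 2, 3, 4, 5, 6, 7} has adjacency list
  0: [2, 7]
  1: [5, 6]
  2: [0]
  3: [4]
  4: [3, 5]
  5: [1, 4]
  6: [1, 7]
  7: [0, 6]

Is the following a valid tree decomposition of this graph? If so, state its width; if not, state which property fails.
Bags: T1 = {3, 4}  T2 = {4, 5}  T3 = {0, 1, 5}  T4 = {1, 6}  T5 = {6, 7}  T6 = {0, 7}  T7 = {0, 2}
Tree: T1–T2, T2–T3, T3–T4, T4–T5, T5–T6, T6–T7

A tree decomposition must satisfy three properties: every vertex lies in some bag; for every edge, both endpoints lie together in some bag; and for every vertex, the bags containing it form a connected subtree. Here bags containing vertex 0 are not connected in the tree, so the decomposition is invalid.

No — bags containing vertex 0 are not connected in the tree.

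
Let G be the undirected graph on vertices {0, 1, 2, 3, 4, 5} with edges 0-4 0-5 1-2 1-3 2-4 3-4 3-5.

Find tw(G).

2

A width-2 tree decomposition is:
Bags: B1 = {1, 2, 3}  B2 = {2, 3, 4}  B3 = {3, 4, 5}  B4 = {0, 4, 5}
Tree: B1–B2, B2–B3, B3–B4
The largest bag has 3 vertices, giving width 2; this decomposition certifies tw(G) ≤ 2. For the lower bound, G contains the cycle 1–2–4–3–1, so G is not a forest; only forests have treewidth ≤ 1, hence tw(G) ≥ 2. Therefore the treewidth is 2.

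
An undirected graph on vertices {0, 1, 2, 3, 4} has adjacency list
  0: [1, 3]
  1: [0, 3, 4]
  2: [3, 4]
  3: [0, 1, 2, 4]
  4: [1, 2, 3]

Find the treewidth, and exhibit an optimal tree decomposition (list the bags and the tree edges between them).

Each bag holds 3 vertices, so the decomposition has width 2, which upper-bounds the treewidth. For the lower bound, the 3 vertices {0, 1, 3} are pairwise adjacent, and any tree decomposition puts a clique entirely inside one bag — forcing width ≥ 2. Hence tw(G) = 2 exactly.

Treewidth 2.
One such decomposition:
Bags: B1 = {1, 3, 4}  B2 = {0, 1, 3}  B3 = {2, 3, 4}
Tree: B1–B2, B1–B3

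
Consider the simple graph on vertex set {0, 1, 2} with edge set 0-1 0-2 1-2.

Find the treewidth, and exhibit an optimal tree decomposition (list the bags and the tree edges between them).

A single bag containing all 3 vertices is trivially a valid decomposition of width 2. For the lower bound, the 3 vertices {0, 1, 2} are pairwise adjacent, and any tree decomposition puts a clique entirely inside one bag — forcing width ≥ 2. The upper and lower bounds meet at 2, so that is the treewidth.

Treewidth 2.
Bags: B1 = {0, 1, 2}
Tree: (single bag)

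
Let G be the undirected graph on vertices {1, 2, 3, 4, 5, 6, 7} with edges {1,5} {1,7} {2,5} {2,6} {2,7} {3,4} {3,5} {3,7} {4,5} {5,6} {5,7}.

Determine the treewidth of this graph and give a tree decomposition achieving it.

Treewidth 2.
One optimal decomposition is:
Bags: B1 = {2, 5, 7}  B2 = {2, 5, 6}  B3 = {3, 5, 7}  B4 = {1, 5, 7}  B5 = {3, 4, 5}
Tree: B1–B2, B1–B3, B1–B4, B3–B5

The largest bag has 3 vertices, giving width 2; this decomposition certifies tw(G) ≤ 2. For the lower bound, the 3 vertices {3, 4, 5} are pairwise adjacent, and any tree decomposition puts a clique entirely inside one bag — forcing width ≥ 2. Therefore the treewidth is 2.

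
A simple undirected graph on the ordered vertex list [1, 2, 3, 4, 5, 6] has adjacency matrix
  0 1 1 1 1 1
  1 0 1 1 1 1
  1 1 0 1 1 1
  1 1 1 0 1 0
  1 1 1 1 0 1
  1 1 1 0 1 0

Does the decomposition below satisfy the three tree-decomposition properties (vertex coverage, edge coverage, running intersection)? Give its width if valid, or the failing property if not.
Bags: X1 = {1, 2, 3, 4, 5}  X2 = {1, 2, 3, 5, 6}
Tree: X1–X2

Vertex coverage: the bags together contain {1, 2, 3, 4, 5, 6}, the full vertex set. Edge coverage: each edge of G has both endpoints in at least one bag. Running intersection: for every vertex, the bags containing it form a connected subtree. All three properties hold, so this is a valid tree decomposition of width max|bag| − 1 = 4, and hence tw(G) ≤ 4.

Yes; width 4.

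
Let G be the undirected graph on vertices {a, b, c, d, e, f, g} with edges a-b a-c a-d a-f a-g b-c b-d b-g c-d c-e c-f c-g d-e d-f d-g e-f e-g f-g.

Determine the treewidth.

4

A width-4 tree decomposition is:
Bags: B1 = {a, c, d, f, g}  B2 = {c, d, e, f, g}  B3 = {a, b, c, d, g}
Tree: B1–B2, B1–B3
The largest bag has 5 vertices, giving width 4; this decomposition certifies tw(G) ≤ 4. On the other hand G contains the 5-clique {c, d, e, f, g}. A clique must lie in a single bag of any decomposition, so no decomposition can have width below 4. The upper and lower bounds meet at 4, so that is the treewidth.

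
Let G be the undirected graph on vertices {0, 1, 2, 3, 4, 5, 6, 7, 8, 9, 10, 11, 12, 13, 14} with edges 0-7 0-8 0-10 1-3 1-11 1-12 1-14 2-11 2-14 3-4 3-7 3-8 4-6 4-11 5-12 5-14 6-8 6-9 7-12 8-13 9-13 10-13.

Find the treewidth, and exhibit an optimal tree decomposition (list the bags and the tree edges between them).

Each bag holds 4 vertices, so the decomposition has width 3, which upper-bounds the treewidth. For the lower bound: the 4 vertex sets {2,5,14}, {12}, {1}, {3,4,7,11} are disjoint, each induces a connected subgraph, and every pair is joined by at least one edge of G. Contracting each set to a single vertex therefore yields K_{4} as a minor, and since treewidth is minor-monotone, tw(G) ≥ tw(K_{4}) = 3. Combining the bounds, tw(G) = 3.

Treewidth 3.
One optimal decomposition is:
Bags: B1 = {2, 5, 12, 14}  B2 = {1, 2, 12, 14}  B3 = {1, 2, 11, 12}  B4 = {1, 7, 11, 12}  B5 = {1, 3, 7, 11}  B6 = {3, 4, 7, 11}  B7 = {0, 3, 4, 7}  B8 = {0, 3, 4, 8}  B9 = {0, 4, 6, 8}  B10 = {0, 6, 8, 10}  B11 = {6, 8, 10, 13}  B12 = {6, 9, 10, 13}
Tree: B1–B2, B2–B3, B3–B4, B4–B5, B5–B6, B6–B7, B7–B8, B8–B9, B9–B10, B10–B11, B11–B12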